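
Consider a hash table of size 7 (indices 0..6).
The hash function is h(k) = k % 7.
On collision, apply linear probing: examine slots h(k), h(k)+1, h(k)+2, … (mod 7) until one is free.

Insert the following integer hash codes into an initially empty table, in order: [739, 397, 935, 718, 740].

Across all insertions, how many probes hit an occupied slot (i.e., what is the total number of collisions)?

Insert 739: h=4, slot 4 empty → index 4.
Insert 397: h=5, slot 5 empty → index 5.
Insert 935: h=4, slots 4,5 occupied → index 6.
Insert 718: h=4, slots 4,5,6 occupied → index 0.
Insert 740: h=5, slots 5,6,0 occupied → index 1.
Table: [718, 740, —, —, 739, 397, 935]

8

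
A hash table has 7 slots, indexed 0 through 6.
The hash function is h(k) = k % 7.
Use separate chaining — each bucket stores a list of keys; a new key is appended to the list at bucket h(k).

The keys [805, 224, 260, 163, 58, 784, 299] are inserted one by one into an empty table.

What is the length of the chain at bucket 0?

805 → bucket 0
224 → bucket 0 (collision)
260 → bucket 1
163 → bucket 2
58 → bucket 2 (collision)
784 → bucket 0 (collision)
299 → bucket 5
Final buckets:
0: 805 -> 224 -> 784
1: 260
2: 163 -> 58
3: ∅
4: ∅
5: 299
6: ∅

3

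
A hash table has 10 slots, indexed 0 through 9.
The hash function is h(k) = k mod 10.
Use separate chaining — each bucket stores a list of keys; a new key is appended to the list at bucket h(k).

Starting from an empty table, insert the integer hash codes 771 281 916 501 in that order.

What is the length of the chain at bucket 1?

3

Insert 771: h=1, bucket 1 empty -> new chain.
Insert 281: h=1, bucket 1 nonempty -> append to chain.
Insert 916: h=6, bucket 6 empty -> new chain.
Insert 501: h=1, bucket 1 nonempty -> append to chain.
Final buckets:
0: ∅
1: 771 -> 281 -> 501
2: ∅
3: ∅
4: ∅
5: ∅
6: 916
7: ∅
8: ∅
9: ∅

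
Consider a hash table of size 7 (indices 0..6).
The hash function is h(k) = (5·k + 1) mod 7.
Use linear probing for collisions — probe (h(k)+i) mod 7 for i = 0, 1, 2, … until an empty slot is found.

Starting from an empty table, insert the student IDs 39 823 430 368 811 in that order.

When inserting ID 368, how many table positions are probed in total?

39 hashes to 0; slot 0 is free => place at 0.
823 hashes to 0; 0 taken => place at 1.
430 hashes to 2; slot 2 is free => place at 2.
368 hashes to 0; 0,1,2 taken => place at 3.
811 hashes to 3; 3 taken => place at 4.
Table: [39, 823, 430, 368, 811, —, —]

4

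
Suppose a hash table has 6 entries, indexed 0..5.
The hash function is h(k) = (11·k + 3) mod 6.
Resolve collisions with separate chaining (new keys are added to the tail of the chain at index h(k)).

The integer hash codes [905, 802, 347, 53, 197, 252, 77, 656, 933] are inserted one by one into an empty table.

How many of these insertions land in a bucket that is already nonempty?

4

Insert 905: h=4, bucket 4 empty → new chain.
Insert 802: h=5, bucket 5 empty → new chain.
Insert 347: h=4, bucket 4 nonempty → append to chain.
Insert 53: h=4, bucket 4 nonempty → append to chain.
Insert 197: h=4, bucket 4 nonempty → append to chain.
Insert 252: h=3, bucket 3 empty → new chain.
Insert 77: h=4, bucket 4 nonempty → append to chain.
Insert 656: h=1, bucket 1 empty → new chain.
Insert 933: h=0, bucket 0 empty → new chain.
Final buckets:
0: 933
1: 656
2: —
3: 252
4: 905 -> 347 -> 53 -> 197 -> 77
5: 802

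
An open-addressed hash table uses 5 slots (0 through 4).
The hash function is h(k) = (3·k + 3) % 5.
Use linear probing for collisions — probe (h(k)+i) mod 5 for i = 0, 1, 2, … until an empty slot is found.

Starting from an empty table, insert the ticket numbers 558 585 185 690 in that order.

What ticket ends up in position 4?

185

Insert 558: h=2, slot 2 empty → index 2.
Insert 585: h=3, slot 3 empty → index 3.
Insert 185: h=3, slot 3 occupied → index 4.
Insert 690: h=3, slots 3,4 occupied → index 0.
Table: [690, ∅, 558, 585, 185]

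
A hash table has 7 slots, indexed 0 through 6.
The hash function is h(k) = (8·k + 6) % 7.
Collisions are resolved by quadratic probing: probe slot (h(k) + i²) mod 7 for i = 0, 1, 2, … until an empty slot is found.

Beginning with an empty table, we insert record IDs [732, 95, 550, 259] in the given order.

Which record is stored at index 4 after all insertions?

95

732 hashes to 3; slot 3 is free → place at 3.
95 hashes to 3; 3 taken → place at 4.
550 hashes to 3; 3,4 taken → place at 0.
259 hashes to 6; slot 6 is free → place at 6.
Table: [550, —, —, 732, 95, —, 259]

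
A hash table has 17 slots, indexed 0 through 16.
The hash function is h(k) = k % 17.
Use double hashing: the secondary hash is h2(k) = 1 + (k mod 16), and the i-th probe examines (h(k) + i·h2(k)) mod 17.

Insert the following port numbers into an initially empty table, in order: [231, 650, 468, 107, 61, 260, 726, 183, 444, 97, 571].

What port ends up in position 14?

231 hashes to 10; slot 10 is free -> place at 10.
650 hashes to 4; slot 4 is free -> place at 4.
468 hashes to 9; slot 9 is free -> place at 9.
107 hashes to 5; slot 5 is free -> place at 5.
61 hashes to 10, h2=14; 10 taken -> place at 7.
260 hashes to 5, h2=5; 5,10 taken -> place at 15.
726 hashes to 12; slot 12 is free -> place at 12.
183 hashes to 13; slot 13 is free -> place at 13.
444 hashes to 2; slot 2 is free -> place at 2.
97 hashes to 12, h2=2; 12 taken -> place at 14.
571 hashes to 10, h2=12; 10,5 taken -> place at 0.
Table: [571, -, 444, -, 650, 107, -, 61, -, 468, 231, -, 726, 183, 97, 260, -]

97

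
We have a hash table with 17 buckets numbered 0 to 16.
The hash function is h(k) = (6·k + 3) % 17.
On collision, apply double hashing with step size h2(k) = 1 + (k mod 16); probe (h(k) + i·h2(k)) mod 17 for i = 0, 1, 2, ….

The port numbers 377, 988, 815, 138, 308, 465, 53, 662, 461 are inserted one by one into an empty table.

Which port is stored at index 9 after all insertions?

377: h=4 -> slot 4
988: h=15 -> slot 15
815: h=14 -> slot 14
138: h=15, h2=11, probe 15,9 -> slot 9
308: h=15, h2=5, probe 15,3 -> slot 3
465: h=5 -> slot 5
53: h=15, h2=6, probe 15,4,10 -> slot 10
662: h=14, h2=7, probe 14,4,11 -> slot 11
461: h=15, h2=14, probe 15,12 -> slot 12
Table: [., ., ., 308, 377, 465, ., ., ., 138, 53, 662, 461, ., 815, 988, .]

138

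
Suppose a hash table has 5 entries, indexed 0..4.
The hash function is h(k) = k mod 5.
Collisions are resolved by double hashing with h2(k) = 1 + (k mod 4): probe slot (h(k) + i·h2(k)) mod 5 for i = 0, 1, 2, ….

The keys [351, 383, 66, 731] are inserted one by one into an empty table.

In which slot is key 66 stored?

4

351 hashes to 1; slot 1 is free => place at 1.
383 hashes to 3; slot 3 is free => place at 3.
66 hashes to 1, h2=3; 1 taken => place at 4.
731 hashes to 1, h2=4; 1 taken => place at 0.
Table: [731, 351, _, 383, 66]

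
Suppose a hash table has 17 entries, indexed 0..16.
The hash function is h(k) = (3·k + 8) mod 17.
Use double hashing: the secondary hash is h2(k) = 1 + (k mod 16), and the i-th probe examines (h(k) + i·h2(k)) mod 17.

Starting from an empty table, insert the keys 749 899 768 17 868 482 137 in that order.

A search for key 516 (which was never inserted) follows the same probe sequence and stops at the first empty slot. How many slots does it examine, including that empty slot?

2

749 hashes to 11; slot 11 is free → place at 11.
899 hashes to 2; slot 2 is free → place at 2.
768 hashes to 0; slot 0 is free → place at 0.
17 hashes to 8; slot 8 is free → place at 8.
868 hashes to 11, h2=5; 11 taken → place at 16.
482 hashes to 9; slot 9 is free → place at 9.
137 hashes to 11, h2=10; 11 taken → place at 4.
Table: [768, ∅, 899, ∅, 137, ∅, ∅, ∅, 17, 482, ∅, 749, ∅, ∅, ∅, ∅, 868]
Lookup 516: h=9, h2=5, probe 9,14 → slot 14 empty, not found.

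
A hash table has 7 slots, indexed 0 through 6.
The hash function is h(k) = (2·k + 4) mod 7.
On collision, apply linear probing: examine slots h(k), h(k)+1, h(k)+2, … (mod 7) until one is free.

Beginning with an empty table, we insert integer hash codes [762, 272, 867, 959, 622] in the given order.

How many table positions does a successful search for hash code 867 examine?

762: h=2 => slot 2
272: h=2, probe 2,3 => slot 3
867: h=2, probe 2,3,4 => slot 4
959: h=4, probe 4,5 => slot 5
622: h=2, probe 2,3,4,5,6 => slot 6
Table: [—, —, 762, 272, 867, 959, 622]
Lookup 867: h=2, probe 2,3,4 → found at 4.

3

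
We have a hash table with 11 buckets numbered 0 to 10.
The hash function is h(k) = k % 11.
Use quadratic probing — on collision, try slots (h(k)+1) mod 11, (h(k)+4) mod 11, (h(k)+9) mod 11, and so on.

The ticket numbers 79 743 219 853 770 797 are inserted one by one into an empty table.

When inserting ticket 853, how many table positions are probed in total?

2

79: h=2 => slot 2
743: h=6 => slot 6
219: h=10 => slot 10
853: h=6, probe 6,7 => slot 7
770: h=0 => slot 0
797: h=5 => slot 5
Table: [770, -, 79, -, -, 797, 743, 853, -, -, 219]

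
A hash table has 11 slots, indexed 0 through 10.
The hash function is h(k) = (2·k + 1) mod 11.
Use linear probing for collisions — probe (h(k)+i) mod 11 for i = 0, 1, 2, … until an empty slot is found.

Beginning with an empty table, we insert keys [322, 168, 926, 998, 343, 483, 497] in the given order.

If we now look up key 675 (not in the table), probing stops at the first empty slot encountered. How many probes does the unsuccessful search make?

Insert 322: h=7, slot 7 empty → index 7.
Insert 168: h=7, slot 7 occupied → index 8.
Insert 926: h=5, slot 5 empty → index 5.
Insert 998: h=6, slot 6 empty → index 6.
Insert 343: h=5, slots 5,6,7,8 occupied → index 9.
Insert 483: h=10, slot 10 empty → index 10.
Insert 497: h=5, slots 5,6,7,8,9,10 occupied → index 0.
Table: [497, ., ., ., ., 926, 998, 322, 168, 343, 483]
Lookup 675: h=9, probe 9,10,0,1 → slot 1 empty, not found.

4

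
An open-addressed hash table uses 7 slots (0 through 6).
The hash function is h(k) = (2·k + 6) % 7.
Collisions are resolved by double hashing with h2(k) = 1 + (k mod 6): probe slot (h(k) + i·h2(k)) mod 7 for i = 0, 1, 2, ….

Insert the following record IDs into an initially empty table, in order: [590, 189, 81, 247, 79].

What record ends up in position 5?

Insert 590: h=3, slot 3 empty -> index 3.
Insert 189: h=6, slot 6 empty -> index 6.
Insert 81: h=0, slot 0 empty -> index 0.
Insert 247: h=3, h2=2, slot 3 occupied -> index 5.
Insert 79: h=3, h2=2, slots 3,5,0 occupied -> index 2.
Table: [81, ∅, 79, 590, ∅, 247, 189]

247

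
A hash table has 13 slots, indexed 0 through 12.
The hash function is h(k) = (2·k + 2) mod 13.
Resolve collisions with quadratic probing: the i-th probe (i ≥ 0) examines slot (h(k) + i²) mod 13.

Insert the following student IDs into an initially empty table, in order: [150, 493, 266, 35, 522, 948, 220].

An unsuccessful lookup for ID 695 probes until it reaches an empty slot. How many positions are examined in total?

2

150 hashes to 3; slot 3 is free → place at 3.
493 hashes to 0; slot 0 is free → place at 0.
266 hashes to 1; slot 1 is free → place at 1.
35 hashes to 7; slot 7 is free → place at 7.
522 hashes to 6; slot 6 is free → place at 6.
948 hashes to 0; 0,1 taken → place at 4.
220 hashes to 0; 0,1,4 taken → place at 9.
Table: [493, 266, —, 150, 948, —, 522, 35, —, 220, —, —, —]
Lookup 695: h=1, probe 1,2 → slot 2 empty, not found.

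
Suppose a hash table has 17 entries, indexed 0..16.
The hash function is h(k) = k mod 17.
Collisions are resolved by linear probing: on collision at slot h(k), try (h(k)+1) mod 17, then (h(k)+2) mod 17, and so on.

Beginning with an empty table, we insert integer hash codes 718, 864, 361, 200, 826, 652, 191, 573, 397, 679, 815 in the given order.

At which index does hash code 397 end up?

Insert 718: h=4, slot 4 empty -> index 4.
Insert 864: h=14, slot 14 empty -> index 14.
Insert 361: h=4, slot 4 occupied -> index 5.
Insert 200: h=13, slot 13 empty -> index 13.
Insert 826: h=10, slot 10 empty -> index 10.
Insert 652: h=6, slot 6 empty -> index 6.
Insert 191: h=4, slots 4,5,6 occupied -> index 7.
Insert 573: h=12, slot 12 empty -> index 12.
Insert 397: h=6, slots 6,7 occupied -> index 8.
Insert 679: h=16, slot 16 empty -> index 16.
Insert 815: h=16, slot 16 occupied -> index 0.
Table: [815, —, —, —, 718, 361, 652, 191, 397, —, 826, —, 573, 200, 864, —, 679]

8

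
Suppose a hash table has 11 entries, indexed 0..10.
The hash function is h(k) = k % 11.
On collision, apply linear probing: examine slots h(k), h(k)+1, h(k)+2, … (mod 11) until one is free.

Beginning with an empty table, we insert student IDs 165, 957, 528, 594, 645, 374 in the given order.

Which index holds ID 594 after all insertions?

3

165: h=0 => slot 0
957: h=0, probe 0,1 => slot 1
528: h=0, probe 0,1,2 => slot 2
594: h=0, probe 0,1,2,3 => slot 3
645: h=7 => slot 7
374: h=0, probe 0,1,2,3,4 => slot 4
Table: [165, 957, 528, 594, 374, ., ., 645, ., ., .]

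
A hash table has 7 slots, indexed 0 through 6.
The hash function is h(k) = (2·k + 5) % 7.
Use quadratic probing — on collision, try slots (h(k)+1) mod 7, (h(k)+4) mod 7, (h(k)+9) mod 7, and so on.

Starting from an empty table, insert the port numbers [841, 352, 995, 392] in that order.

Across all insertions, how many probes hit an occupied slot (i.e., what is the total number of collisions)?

1

841 hashes to 0; slot 0 is free → place at 0.
352 hashes to 2; slot 2 is free → place at 2.
995 hashes to 0; 0 taken → place at 1.
392 hashes to 5; slot 5 is free → place at 5.
Table: [841, 995, 352, —, —, 392, —]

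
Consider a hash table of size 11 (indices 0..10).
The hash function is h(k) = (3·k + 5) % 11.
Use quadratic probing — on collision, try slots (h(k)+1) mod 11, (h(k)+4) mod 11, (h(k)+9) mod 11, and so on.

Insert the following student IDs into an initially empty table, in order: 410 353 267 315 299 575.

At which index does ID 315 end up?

410: h=3 => slot 3
353: h=8 => slot 8
267: h=3, probe 3,4 => slot 4
315: h=4, probe 4,5 => slot 5
299: h=0 => slot 0
575: h=3, probe 3,4,7 => slot 7
Table: [299, -, -, 410, 267, 315, -, 575, 353, -, -]

5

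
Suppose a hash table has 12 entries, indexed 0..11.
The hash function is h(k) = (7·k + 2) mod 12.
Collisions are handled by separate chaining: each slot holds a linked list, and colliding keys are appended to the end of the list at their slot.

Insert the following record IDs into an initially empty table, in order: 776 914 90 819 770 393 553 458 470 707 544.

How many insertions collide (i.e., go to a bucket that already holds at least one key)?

3

776 -> bucket 10
914 -> bucket 4
90 -> bucket 8
819 -> bucket 11
770 -> bucket 4 (collision)
393 -> bucket 5
553 -> bucket 9
458 -> bucket 4 (collision)
470 -> bucket 4 (collision)
707 -> bucket 7
544 -> bucket 6
Final buckets:
0: —
1: —
2: —
3: —
4: 914 -> 770 -> 458 -> 470
5: 393
6: 544
7: 707
8: 90
9: 553
10: 776
11: 819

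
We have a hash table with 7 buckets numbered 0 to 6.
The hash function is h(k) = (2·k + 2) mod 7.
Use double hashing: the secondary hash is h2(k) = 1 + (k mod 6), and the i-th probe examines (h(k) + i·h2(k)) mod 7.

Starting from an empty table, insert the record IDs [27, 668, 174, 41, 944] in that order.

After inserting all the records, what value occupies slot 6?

41

27: h=0 => slot 0
668: h=1 => slot 1
174: h=0, h2=1, probe 0,1,2 => slot 2
41: h=0, h2=6, probe 0,6 => slot 6
944: h=0, h2=3, probe 0,3 => slot 3
Table: [27, 668, 174, 944, ., ., 41]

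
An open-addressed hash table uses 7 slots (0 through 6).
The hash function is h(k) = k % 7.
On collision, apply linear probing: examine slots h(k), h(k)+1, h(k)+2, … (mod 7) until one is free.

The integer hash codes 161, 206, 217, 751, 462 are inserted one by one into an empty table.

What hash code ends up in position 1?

161: h=0 => slot 0
206: h=3 => slot 3
217: h=0, probe 0,1 => slot 1
751: h=2 => slot 2
462: h=0, probe 0,1,2,3,4 => slot 4
Table: [161, 217, 751, 206, 462, _, _]

217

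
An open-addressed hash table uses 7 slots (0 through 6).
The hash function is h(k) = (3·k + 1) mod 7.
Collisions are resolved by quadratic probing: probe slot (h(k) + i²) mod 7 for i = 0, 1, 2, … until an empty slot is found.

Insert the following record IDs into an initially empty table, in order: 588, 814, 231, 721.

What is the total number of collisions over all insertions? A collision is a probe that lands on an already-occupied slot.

588: h=1 → slot 1
814: h=0 → slot 0
231: h=1, probe 1,2 → slot 2
721: h=1, probe 1,2,5 → slot 5
Table: [814, 588, 231, -, -, 721, -]

3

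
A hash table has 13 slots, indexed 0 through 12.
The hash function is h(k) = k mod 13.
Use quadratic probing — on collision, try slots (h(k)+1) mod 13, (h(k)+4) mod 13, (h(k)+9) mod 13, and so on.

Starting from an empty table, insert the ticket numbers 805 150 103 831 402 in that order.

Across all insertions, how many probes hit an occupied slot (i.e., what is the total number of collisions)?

805: h=12 -> slot 12
150: h=7 -> slot 7
103: h=12, probe 12,0 -> slot 0
831: h=12, probe 12,0,3 -> slot 3
402: h=12, probe 12,0,3,8 -> slot 8
Table: [103, —, —, 831, —, —, —, 150, 402, —, —, —, 805]

6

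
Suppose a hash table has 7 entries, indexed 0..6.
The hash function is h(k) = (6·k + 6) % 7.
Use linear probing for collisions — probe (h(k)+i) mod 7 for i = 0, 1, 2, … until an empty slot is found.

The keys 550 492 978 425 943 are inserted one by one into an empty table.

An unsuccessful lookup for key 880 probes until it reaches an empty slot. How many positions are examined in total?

6

550: h=2 → slot 2
492: h=4 → slot 4
978: h=1 → slot 1
425: h=1, probe 1,2,3 → slot 3
943: h=1, probe 1,2,3,4,5 → slot 5
Table: [∅, 978, 550, 425, 492, 943, ∅]
Lookup 880: h=1, probe 1,2,3,4,5,6 → slot 6 empty, not found.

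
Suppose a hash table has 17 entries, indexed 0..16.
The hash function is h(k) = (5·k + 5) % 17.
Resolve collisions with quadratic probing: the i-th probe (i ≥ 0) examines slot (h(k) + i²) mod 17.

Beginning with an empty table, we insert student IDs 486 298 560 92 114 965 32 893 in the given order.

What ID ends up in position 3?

486: h=4 => slot 4
298: h=16 => slot 16
560: h=0 => slot 0
92: h=6 => slot 6
114: h=14 => slot 14
965: h=2 => slot 2
32: h=12 => slot 12
893: h=16, probe 16,0,3 => slot 3
Table: [560, _, 965, 893, 486, _, 92, _, _, _, _, _, 32, _, 114, _, 298]

893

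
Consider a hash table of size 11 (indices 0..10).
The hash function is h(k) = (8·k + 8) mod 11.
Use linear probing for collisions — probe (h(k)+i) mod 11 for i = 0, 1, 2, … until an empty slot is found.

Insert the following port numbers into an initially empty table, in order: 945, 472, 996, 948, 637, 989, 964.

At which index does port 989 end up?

5

Insert 945: h=0, slot 0 empty → index 0.
Insert 472: h=0, slot 0 occupied → index 1.
Insert 996: h=1, slot 1 occupied → index 2.
Insert 948: h=2, slot 2 occupied → index 3.
Insert 637: h=0, slots 0,1,2,3 occupied → index 4.
Insert 989: h=0, slots 0,1,2,3,4 occupied → index 5.
Insert 964: h=9, slot 9 empty → index 9.
Table: [945, 472, 996, 948, 637, 989, _, _, _, 964, _]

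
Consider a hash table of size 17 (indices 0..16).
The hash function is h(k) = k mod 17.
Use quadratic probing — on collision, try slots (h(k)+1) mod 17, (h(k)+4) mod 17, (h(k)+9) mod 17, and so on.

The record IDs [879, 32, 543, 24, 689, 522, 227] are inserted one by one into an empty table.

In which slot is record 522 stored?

879: h=12 → slot 12
32: h=15 → slot 15
543: h=16 → slot 16
24: h=7 → slot 7
689: h=9 → slot 9
522: h=12, probe 12,13 → slot 13
227: h=6 → slot 6
Table: [., ., ., ., ., ., 227, 24, ., 689, ., ., 879, 522, ., 32, 543]

13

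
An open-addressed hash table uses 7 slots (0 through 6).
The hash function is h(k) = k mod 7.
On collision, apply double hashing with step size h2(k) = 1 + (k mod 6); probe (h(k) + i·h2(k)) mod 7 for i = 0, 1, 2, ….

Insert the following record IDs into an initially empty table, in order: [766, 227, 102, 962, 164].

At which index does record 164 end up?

5

766: h=3 -> slot 3
227: h=3, h2=6, probe 3,2 -> slot 2
102: h=4 -> slot 4
962: h=3, h2=3, probe 3,6 -> slot 6
164: h=3, h2=3, probe 3,6,2,5 -> slot 5
Table: [., ., 227, 766, 102, 164, 962]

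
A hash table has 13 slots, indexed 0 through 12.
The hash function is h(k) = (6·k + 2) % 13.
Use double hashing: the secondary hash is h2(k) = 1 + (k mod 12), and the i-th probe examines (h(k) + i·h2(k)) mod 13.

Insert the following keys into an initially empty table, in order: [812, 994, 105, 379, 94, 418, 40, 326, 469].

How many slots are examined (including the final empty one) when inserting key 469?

5

Insert 812: h=12, slot 12 empty -> index 12.
Insert 994: h=12, h2=11, slot 12 occupied -> index 10.
Insert 105: h=8, slot 8 empty -> index 8.
Insert 379: h=1, slot 1 empty -> index 1.
Insert 94: h=7, slot 7 empty -> index 7.
Insert 418: h=1, h2=11, slots 1,12,10,8 occupied -> index 6.
Insert 40: h=8, h2=5, slot 8 occupied -> index 0.
Insert 326: h=8, h2=3, slot 8 occupied -> index 11.
Insert 469: h=8, h2=2, slots 8,10,12,1 occupied -> index 3.
Table: [40, 379, -, 469, -, -, 418, 94, 105, -, 994, 326, 812]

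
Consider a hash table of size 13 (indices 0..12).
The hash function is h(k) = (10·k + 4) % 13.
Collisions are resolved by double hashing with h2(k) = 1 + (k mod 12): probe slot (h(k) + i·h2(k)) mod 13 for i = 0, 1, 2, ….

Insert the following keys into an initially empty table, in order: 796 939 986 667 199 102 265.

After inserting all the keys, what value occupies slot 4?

Insert 796: h=8, slot 8 empty -> index 8.
Insert 939: h=8, h2=4, slot 8 occupied -> index 12.
Insert 986: h=10, slot 10 empty -> index 10.
Insert 667: h=5, slot 5 empty -> index 5.
Insert 199: h=5, h2=8, slot 5 occupied -> index 0.
Insert 102: h=10, h2=7, slot 10 occupied -> index 4.
Insert 265: h=2, slot 2 empty -> index 2.
Table: [199, _, 265, _, 102, 667, _, _, 796, _, 986, _, 939]

102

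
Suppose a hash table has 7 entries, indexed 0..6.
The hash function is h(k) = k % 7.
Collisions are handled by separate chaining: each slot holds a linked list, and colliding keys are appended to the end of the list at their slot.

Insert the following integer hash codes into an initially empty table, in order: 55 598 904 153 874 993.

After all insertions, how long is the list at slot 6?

4

55 -> bucket 6
598 -> bucket 3
904 -> bucket 1
153 -> bucket 6 (collision)
874 -> bucket 6 (collision)
993 -> bucket 6 (collision)
Final buckets:
0: —
1: 904
2: —
3: 598
4: —
5: —
6: 55 -> 153 -> 874 -> 993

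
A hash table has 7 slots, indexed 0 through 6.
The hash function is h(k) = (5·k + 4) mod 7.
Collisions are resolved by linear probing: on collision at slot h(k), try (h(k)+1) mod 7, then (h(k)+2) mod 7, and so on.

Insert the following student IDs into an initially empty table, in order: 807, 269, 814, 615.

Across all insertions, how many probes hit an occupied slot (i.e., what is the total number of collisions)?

1

807: h=0 → slot 0
269: h=5 → slot 5
814: h=0, probe 0,1 → slot 1
615: h=6 → slot 6
Table: [807, 814, _, _, _, 269, 615]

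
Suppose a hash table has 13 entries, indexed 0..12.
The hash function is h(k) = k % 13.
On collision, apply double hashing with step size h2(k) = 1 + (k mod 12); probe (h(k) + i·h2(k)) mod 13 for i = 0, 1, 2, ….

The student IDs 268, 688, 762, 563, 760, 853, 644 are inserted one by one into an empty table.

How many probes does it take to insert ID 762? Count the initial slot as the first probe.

2

268 hashes to 8; slot 8 is free -> place at 8.
688 hashes to 12; slot 12 is free -> place at 12.
762 hashes to 8, h2=7; 8 taken -> place at 2.
563 hashes to 4; slot 4 is free -> place at 4.
760 hashes to 6; slot 6 is free -> place at 6.
853 hashes to 8, h2=2; 8 taken -> place at 10.
644 hashes to 7; slot 7 is free -> place at 7.
Table: [_, _, 762, _, 563, _, 760, 644, 268, _, 853, _, 688]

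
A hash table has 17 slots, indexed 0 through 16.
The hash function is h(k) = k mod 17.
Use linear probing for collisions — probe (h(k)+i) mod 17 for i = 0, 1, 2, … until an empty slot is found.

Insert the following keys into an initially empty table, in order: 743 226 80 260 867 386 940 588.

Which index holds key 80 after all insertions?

13

Insert 743: h=12, slot 12 empty → index 12.
Insert 226: h=5, slot 5 empty → index 5.
Insert 80: h=12, slot 12 occupied → index 13.
Insert 260: h=5, slot 5 occupied → index 6.
Insert 867: h=0, slot 0 empty → index 0.
Insert 386: h=12, slots 12,13 occupied → index 14.
Insert 940: h=5, slots 5,6 occupied → index 7.
Insert 588: h=10, slot 10 empty → index 10.
Table: [867, ∅, ∅, ∅, ∅, 226, 260, 940, ∅, ∅, 588, ∅, 743, 80, 386, ∅, ∅]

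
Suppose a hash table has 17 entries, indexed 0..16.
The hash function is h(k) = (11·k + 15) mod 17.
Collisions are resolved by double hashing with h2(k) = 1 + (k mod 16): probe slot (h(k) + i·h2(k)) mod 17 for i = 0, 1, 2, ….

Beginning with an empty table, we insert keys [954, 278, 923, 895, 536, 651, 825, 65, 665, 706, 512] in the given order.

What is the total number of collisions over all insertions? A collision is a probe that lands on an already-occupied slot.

954: h=3 -> slot 3
278: h=13 -> slot 13
923: h=2 -> slot 2
895: h=0 -> slot 0
536: h=12 -> slot 12
651: h=2, h2=12, probe 2,14 -> slot 14
825: h=12, h2=10, probe 12,5 -> slot 5
65: h=16 -> slot 16
665: h=3, h2=10, probe 3,13,6 -> slot 6
706: h=12, h2=3, probe 12,15 -> slot 15
512: h=3, h2=1, probe 3,4 -> slot 4
Table: [895, _, 923, 954, 512, 825, 665, _, _, _, _, _, 536, 278, 651, 706, 65]

6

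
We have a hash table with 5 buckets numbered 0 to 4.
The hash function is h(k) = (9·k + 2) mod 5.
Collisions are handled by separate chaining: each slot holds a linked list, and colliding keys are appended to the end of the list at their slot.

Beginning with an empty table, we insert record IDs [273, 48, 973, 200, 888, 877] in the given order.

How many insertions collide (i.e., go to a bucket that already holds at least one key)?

Insert 273: h=4, bucket 4 empty → new chain.
Insert 48: h=4, bucket 4 nonempty → append to chain.
Insert 973: h=4, bucket 4 nonempty → append to chain.
Insert 200: h=2, bucket 2 empty → new chain.
Insert 888: h=4, bucket 4 nonempty → append to chain.
Insert 877: h=0, bucket 0 empty → new chain.
Final buckets:
0: 877
1: _
2: 200
3: _
4: 273 -> 48 -> 973 -> 888

3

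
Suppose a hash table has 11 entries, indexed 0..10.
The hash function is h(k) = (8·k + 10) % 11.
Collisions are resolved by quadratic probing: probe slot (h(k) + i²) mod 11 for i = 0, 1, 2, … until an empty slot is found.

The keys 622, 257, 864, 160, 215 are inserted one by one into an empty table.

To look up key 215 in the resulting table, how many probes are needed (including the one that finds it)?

4

622 hashes to 3; slot 3 is free => place at 3.
257 hashes to 9; slot 9 is free => place at 9.
864 hashes to 3; 3 taken => place at 4.
160 hashes to 3; 3,4 taken => place at 7.
215 hashes to 3; 3,4,7 taken => place at 1.
Table: [—, 215, —, 622, 864, —, —, 160, —, 257, —]
Lookup 215: h=3, probe 3,4,7,1 → found at 1.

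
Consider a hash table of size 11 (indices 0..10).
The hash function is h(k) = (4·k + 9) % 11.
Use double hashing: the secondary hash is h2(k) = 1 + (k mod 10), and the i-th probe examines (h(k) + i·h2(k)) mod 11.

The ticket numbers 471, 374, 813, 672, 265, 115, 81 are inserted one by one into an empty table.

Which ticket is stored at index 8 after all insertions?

265

Insert 471: h=1, slot 1 empty -> index 1.
Insert 374: h=9, slot 9 empty -> index 9.
Insert 813: h=5, slot 5 empty -> index 5.
Insert 672: h=2, slot 2 empty -> index 2.
Insert 265: h=2, h2=6, slot 2 occupied -> index 8.
Insert 115: h=7, slot 7 empty -> index 7.
Insert 81: h=3, slot 3 empty -> index 3.
Table: [∅, 471, 672, 81, ∅, 813, ∅, 115, 265, 374, ∅]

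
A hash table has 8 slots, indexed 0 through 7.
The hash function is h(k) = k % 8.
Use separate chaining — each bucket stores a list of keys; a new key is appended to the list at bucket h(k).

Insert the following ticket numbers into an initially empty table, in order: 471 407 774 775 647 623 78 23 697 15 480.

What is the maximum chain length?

7

471 → bucket 7
407 → bucket 7 (collision)
774 → bucket 6
775 → bucket 7 (collision)
647 → bucket 7 (collision)
623 → bucket 7 (collision)
78 → bucket 6 (collision)
23 → bucket 7 (collision)
697 → bucket 1
15 → bucket 7 (collision)
480 → bucket 0
Final buckets:
0: 480
1: 697
2: _
3: _
4: _
5: _
6: 774 -> 78
7: 471 -> 407 -> 775 -> 647 -> 623 -> 23 -> 15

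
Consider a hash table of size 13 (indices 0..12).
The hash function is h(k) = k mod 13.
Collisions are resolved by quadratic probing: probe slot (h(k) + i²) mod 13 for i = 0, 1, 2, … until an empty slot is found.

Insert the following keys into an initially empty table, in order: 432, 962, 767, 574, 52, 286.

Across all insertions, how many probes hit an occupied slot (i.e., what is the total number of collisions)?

6

432: h=3 → slot 3
962: h=0 → slot 0
767: h=0, probe 0,1 → slot 1
574: h=2 → slot 2
52: h=0, probe 0,1,4 → slot 4
286: h=0, probe 0,1,4,9 → slot 9
Table: [962, 767, 574, 432, 52, _, _, _, _, 286, _, _, _]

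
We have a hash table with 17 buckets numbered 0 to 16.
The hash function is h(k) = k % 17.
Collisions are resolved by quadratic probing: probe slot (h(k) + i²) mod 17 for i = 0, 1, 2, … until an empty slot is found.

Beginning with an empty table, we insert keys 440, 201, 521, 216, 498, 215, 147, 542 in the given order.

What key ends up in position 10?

Insert 440: h=15, slot 15 empty → index 15.
Insert 201: h=14, slot 14 empty → index 14.
Insert 521: h=11, slot 11 empty → index 11.
Insert 216: h=12, slot 12 empty → index 12.
Insert 498: h=5, slot 5 empty → index 5.
Insert 215: h=11, slots 11,12,15 occupied → index 3.
Insert 147: h=11, slots 11,12,15,3 occupied → index 10.
Insert 542: h=15, slot 15 occupied → index 16.
Table: [-, -, -, 215, -, 498, -, -, -, -, 147, 521, 216, -, 201, 440, 542]

147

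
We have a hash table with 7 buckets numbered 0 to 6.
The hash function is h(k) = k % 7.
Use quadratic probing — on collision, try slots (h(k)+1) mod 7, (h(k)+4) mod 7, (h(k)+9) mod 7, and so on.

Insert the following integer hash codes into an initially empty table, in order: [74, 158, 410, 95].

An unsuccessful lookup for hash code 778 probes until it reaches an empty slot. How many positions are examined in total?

2

74 hashes to 4; slot 4 is free => place at 4.
158 hashes to 4; 4 taken => place at 5.
410 hashes to 4; 4,5 taken => place at 1.
95 hashes to 4; 4,5,1 taken => place at 6.
Table: [., 410, ., ., 74, 158, 95]
Lookup 778: h=1, probe 1,2 → slot 2 empty, not found.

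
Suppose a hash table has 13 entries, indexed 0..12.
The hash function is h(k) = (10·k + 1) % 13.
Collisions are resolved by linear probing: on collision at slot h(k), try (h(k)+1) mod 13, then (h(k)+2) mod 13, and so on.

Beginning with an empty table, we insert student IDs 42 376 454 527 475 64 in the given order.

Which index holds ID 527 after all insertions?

42 hashes to 5; slot 5 is free → place at 5.
376 hashes to 4; slot 4 is free → place at 4.
454 hashes to 4; 4,5 taken → place at 6.
527 hashes to 6; 6 taken → place at 7.
475 hashes to 6; 6,7 taken → place at 8.
64 hashes to 4; 4,5,6,7,8 taken → place at 9.
Table: [-, -, -, -, 376, 42, 454, 527, 475, 64, -, -, -]

7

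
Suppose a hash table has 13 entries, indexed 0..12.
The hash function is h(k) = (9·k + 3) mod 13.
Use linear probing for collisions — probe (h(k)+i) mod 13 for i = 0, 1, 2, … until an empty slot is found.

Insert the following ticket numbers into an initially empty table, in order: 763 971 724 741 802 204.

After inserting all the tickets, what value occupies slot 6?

Insert 763: h=6, slot 6 empty => index 6.
Insert 971: h=6, slot 6 occupied => index 7.
Insert 724: h=6, slots 6,7 occupied => index 8.
Insert 741: h=3, slot 3 empty => index 3.
Insert 802: h=6, slots 6,7,8 occupied => index 9.
Insert 204: h=6, slots 6,7,8,9 occupied => index 10.
Table: [_, _, _, 741, _, _, 763, 971, 724, 802, 204, _, _]

763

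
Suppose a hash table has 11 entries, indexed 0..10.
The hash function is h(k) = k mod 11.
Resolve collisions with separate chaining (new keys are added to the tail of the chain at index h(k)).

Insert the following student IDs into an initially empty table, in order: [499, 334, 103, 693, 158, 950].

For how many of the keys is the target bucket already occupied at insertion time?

4

Insert 499: h=4, bucket 4 empty → new chain.
Insert 334: h=4, bucket 4 nonempty → append to chain.
Insert 103: h=4, bucket 4 nonempty → append to chain.
Insert 693: h=0, bucket 0 empty → new chain.
Insert 158: h=4, bucket 4 nonempty → append to chain.
Insert 950: h=4, bucket 4 nonempty → append to chain.
Final buckets:
0: 693
1: —
2: —
3: —
4: 499 -> 334 -> 103 -> 158 -> 950
5: —
6: —
7: —
8: —
9: —
10: —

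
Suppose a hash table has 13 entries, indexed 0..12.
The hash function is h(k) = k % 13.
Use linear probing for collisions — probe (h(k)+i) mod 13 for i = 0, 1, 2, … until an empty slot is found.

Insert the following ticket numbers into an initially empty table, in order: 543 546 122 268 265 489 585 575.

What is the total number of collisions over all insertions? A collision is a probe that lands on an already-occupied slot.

3

Insert 543: h=10, slot 10 empty → index 10.
Insert 546: h=0, slot 0 empty → index 0.
Insert 122: h=5, slot 5 empty → index 5.
Insert 268: h=8, slot 8 empty → index 8.
Insert 265: h=5, slot 5 occupied → index 6.
Insert 489: h=8, slot 8 occupied → index 9.
Insert 585: h=0, slot 0 occupied → index 1.
Insert 575: h=3, slot 3 empty → index 3.
Table: [546, 585, ∅, 575, ∅, 122, 265, ∅, 268, 489, 543, ∅, ∅]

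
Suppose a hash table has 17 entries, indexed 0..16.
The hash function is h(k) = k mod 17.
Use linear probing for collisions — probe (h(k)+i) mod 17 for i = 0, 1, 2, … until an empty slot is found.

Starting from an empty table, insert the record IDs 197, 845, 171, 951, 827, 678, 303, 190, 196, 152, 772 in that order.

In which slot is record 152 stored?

197 hashes to 10; slot 10 is free -> place at 10.
845 hashes to 12; slot 12 is free -> place at 12.
171 hashes to 1; slot 1 is free -> place at 1.
951 hashes to 16; slot 16 is free -> place at 16.
827 hashes to 11; slot 11 is free -> place at 11.
678 hashes to 15; slot 15 is free -> place at 15.
303 hashes to 14; slot 14 is free -> place at 14.
190 hashes to 3; slot 3 is free -> place at 3.
196 hashes to 9; slot 9 is free -> place at 9.
152 hashes to 16; 16 taken -> place at 0.
772 hashes to 7; slot 7 is free -> place at 7.
Table: [152, 171, ., 190, ., ., ., 772, ., 196, 197, 827, 845, ., 303, 678, 951]

0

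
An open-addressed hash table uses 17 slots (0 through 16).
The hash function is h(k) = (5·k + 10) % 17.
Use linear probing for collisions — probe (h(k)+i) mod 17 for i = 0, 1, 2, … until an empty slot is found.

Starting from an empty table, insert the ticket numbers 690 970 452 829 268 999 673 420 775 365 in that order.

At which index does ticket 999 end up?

690: h=9 -> slot 9
970: h=15 -> slot 15
452: h=9, probe 9,10 -> slot 10
829: h=7 -> slot 7
268: h=7, probe 7,8 -> slot 8
999: h=7, probe 7,8,9,10,11 -> slot 11
673: h=9, probe 9,10,11,12 -> slot 12
420: h=2 -> slot 2
775: h=9, probe 9,10,11,12,13 -> slot 13
365: h=16 -> slot 16
Table: [_, _, 420, _, _, _, _, 829, 268, 690, 452, 999, 673, 775, _, 970, 365]

11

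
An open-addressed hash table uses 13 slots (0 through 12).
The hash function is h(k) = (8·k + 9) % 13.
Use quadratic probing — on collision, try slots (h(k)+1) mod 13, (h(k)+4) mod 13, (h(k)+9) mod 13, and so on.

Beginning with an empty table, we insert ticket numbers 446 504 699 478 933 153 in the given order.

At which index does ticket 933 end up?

1

446 hashes to 2; slot 2 is free => place at 2.
504 hashes to 11; slot 11 is free => place at 11.
699 hashes to 11; 11 taken => place at 12.
478 hashes to 11; 11,12,2 taken => place at 7.
933 hashes to 11; 11,12,2,7 taken => place at 1.
153 hashes to 11; 11,12,2,7,1 taken => place at 10.
Table: [—, 933, 446, —, —, —, —, 478, —, —, 153, 504, 699]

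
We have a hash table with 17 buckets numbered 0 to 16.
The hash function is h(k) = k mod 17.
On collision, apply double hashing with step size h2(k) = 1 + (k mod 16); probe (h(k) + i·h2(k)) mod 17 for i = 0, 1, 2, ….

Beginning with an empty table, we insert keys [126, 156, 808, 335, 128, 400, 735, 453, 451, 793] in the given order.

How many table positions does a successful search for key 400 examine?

3

126 hashes to 7; slot 7 is free → place at 7.
156 hashes to 3; slot 3 is free → place at 3.
808 hashes to 9; slot 9 is free → place at 9.
335 hashes to 12; slot 12 is free → place at 12.
128 hashes to 9, h2=1; 9 taken → place at 10.
400 hashes to 9, h2=1; 9,10 taken → place at 11.
735 hashes to 4; slot 4 is free → place at 4.
453 hashes to 11, h2=6; 11 taken → place at 0.
451 hashes to 9, h2=4; 9 taken → place at 13.
793 hashes to 11, h2=10; 11,4 taken → place at 14.
Table: [453, _, _, 156, 735, _, _, 126, _, 808, 128, 400, 335, 451, 793, _, _]
Lookup 400: h=9, h2=1, probe 9,10,11 → found at 11.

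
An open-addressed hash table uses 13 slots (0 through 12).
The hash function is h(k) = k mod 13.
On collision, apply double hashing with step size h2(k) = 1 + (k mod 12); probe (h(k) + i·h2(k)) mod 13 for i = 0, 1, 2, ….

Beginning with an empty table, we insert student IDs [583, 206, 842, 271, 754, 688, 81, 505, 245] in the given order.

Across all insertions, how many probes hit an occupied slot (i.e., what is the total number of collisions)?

5

583: h=11 -> slot 11
206: h=11, h2=3, probe 11,1 -> slot 1
842: h=10 -> slot 10
271: h=11, h2=8, probe 11,6 -> slot 6
754: h=0 -> slot 0
688: h=12 -> slot 12
81: h=3 -> slot 3
505: h=11, h2=2, probe 11,0,2 -> slot 2
245: h=11, h2=6, probe 11,4 -> slot 4
Table: [754, 206, 505, 81, 245, -, 271, -, -, -, 842, 583, 688]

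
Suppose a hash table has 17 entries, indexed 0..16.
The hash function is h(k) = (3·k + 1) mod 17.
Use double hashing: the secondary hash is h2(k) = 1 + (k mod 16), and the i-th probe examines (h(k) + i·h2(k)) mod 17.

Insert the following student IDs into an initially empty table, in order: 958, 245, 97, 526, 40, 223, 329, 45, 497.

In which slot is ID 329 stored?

958 hashes to 2; slot 2 is free -> place at 2.
245 hashes to 5; slot 5 is free -> place at 5.
97 hashes to 3; slot 3 is free -> place at 3.
526 hashes to 15; slot 15 is free -> place at 15.
40 hashes to 2, h2=9; 2 taken -> place at 11.
223 hashes to 7; slot 7 is free -> place at 7.
329 hashes to 2, h2=10; 2 taken -> place at 12.
45 hashes to 0; slot 0 is free -> place at 0.
497 hashes to 13; slot 13 is free -> place at 13.
Table: [45, —, 958, 97, —, 245, —, 223, —, —, —, 40, 329, 497, —, 526, —]

12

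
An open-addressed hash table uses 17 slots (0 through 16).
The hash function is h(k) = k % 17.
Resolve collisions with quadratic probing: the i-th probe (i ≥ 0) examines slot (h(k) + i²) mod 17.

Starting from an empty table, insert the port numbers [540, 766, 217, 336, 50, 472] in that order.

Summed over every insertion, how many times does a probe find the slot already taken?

6

Insert 540: h=13, slot 13 empty => index 13.
Insert 766: h=1, slot 1 empty => index 1.
Insert 217: h=13, slot 13 occupied => index 14.
Insert 336: h=13, slots 13,14 occupied => index 0.
Insert 50: h=16, slot 16 empty => index 16.
Insert 472: h=13, slots 13,14,0 occupied => index 5.
Table: [336, 766, —, —, —, 472, —, —, —, —, —, —, —, 540, 217, —, 50]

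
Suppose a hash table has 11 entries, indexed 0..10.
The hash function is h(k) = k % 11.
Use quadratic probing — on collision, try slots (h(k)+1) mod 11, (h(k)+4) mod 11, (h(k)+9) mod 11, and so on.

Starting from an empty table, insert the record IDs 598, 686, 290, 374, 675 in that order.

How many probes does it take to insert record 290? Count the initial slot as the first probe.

598 hashes to 4; slot 4 is free -> place at 4.
686 hashes to 4; 4 taken -> place at 5.
290 hashes to 4; 4,5 taken -> place at 8.
374 hashes to 0; slot 0 is free -> place at 0.
675 hashes to 4; 4,5,8 taken -> place at 2.
Table: [374, ., 675, ., 598, 686, ., ., 290, ., .]

3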